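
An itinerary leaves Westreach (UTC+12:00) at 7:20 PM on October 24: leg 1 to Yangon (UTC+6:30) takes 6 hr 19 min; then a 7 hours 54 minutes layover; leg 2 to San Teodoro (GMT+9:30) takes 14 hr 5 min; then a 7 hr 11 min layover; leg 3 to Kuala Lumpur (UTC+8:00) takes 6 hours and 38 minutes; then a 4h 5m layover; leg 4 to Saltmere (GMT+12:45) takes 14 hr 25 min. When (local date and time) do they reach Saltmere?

Convert departure to UTC: 7:20 PM − 12:00 = 7:20 AM UTC on Oct 24.
Add 6 hours 19 minutes leg 1 → 1:39 PM UTC.
Add 7 hours and 54 minutes layover in Yangon → 9:33 PM UTC.
Add 14 hours and 5 minutes leg 2 → 11:38 AM UTC (Oct 25).
Add 7 hours 11 minutes layover in San Teodoro → 6:49 PM UTC.
Add 6 hours and 38 minutes leg 3 → 1:27 AM UTC (Oct 26).
Add 4 hours 5 minutes layover in Kuala Lumpur → 5:32 AM UTC.
Add 14 hours 25 minutes leg 4 → 7:57 PM UTC.
Saltmere is UTC+12:45, so local arrival = 7:57 PM + 12:45 = 8:42 AM on Oct 27.

8:42 AM on October 27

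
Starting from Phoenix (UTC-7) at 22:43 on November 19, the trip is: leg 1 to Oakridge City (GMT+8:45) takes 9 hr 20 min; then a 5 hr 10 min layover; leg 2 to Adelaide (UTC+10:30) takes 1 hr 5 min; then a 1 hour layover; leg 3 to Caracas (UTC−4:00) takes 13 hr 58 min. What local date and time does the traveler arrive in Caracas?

Convert departure to UTC: 22:43 + 7:00 = 05:43 UTC on Nov 20.
Add 9 hours 20 minutes leg 1 → 15:03 UTC.
Add 5 hours 10 minutes layover in Oakridge City → 20:13 UTC.
Add 1 hour 5 minutes leg 2 → 21:18 UTC.
Add 1 hour layover in Adelaide → 22:18 UTC.
Add 13 hours 58 minutes leg 3 → 12:16 UTC (Nov 21).
Caracas is UTC−4:00, so local arrival = 12:16 − 4:00 = 08:16 on Nov 21.

08:16 on Nov 21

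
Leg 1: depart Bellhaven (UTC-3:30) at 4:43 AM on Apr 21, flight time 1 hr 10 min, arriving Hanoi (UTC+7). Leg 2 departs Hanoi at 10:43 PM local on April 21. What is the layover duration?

Convert departure to UTC: 4:43 AM + 3:30 = 8:13 AM UTC on Apr 21.
Add 1 hour and 10 minutes flight time → 9:23 AM UTC.
Hanoi is UTC+7:00, so local arrival = 9:23 AM + 7:00 = 4:23 PM on Apr 21.
Layover = 10:43 PM − 4:23 PM = 6 hours 20 minutes.

6 hours 20 minutes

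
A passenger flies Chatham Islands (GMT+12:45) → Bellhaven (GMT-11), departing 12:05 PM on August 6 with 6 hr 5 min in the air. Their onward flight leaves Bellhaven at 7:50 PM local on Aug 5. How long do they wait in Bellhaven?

1 hour 25 minutes

Convert departure to UTC: 12:05 PM − 12:45 = 11:20 PM UTC on Aug 5.
Add 6 hours 5 minutes flight time → 5:25 AM UTC (Aug 6).
Bellhaven is UTC−11:00, so local arrival = 5:25 AM − 11:00 = 6:25 PM on Aug 5.
Layover = 7:50 PM − 6:25 PM = 1 hour 25 minutes.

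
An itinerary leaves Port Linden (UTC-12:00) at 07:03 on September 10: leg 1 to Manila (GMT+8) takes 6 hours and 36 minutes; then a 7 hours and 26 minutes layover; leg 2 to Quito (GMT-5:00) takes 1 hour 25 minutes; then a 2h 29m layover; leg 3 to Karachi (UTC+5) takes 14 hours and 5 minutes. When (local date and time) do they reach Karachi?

Convert departure to UTC: 07:03 + 12:00 = 19:03 UTC on Sep 10.
Add 6 hours 36 minutes leg 1 → 01:39 UTC (Sep 11).
Add 7 hours 26 minutes layover in Manila → 09:05 UTC.
Add 1 hour 25 minutes leg 2 → 10:30 UTC.
Add 2 hours and 29 minutes layover in Quito → 12:59 UTC.
Add 14 hours and 5 minutes leg 3 → 03:04 UTC (Sep 12).
Karachi is UTC+5:00, so local arrival = 03:04 + 5:00 = 08:04 on Sep 12.

08:04 on September 12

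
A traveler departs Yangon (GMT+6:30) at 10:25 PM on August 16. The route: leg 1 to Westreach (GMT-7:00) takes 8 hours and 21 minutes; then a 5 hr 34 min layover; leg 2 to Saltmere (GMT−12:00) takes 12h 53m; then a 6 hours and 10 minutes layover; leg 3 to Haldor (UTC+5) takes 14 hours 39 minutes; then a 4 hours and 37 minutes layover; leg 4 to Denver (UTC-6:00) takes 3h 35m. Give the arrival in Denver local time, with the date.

5:44 PM on August 18

Convert departure to UTC: 10:25 PM − 6:30 = 3:55 PM UTC on Aug 16.
Add 8 hours 21 minutes leg 1 → 12:16 AM UTC (Aug 17).
Add 5 hours 34 minutes layover in Westreach → 5:50 AM UTC.
Add 12 hours and 53 minutes leg 2 → 6:43 PM UTC.
Add 6 hours 10 minutes layover in Saltmere → 12:53 AM UTC (Aug 18).
Add 14 hours 39 minutes leg 3 → 3:32 PM UTC.
Add 4 hours 37 minutes layover in Haldor → 8:09 PM UTC.
Add 3 hours 35 minutes leg 4 → 11:44 PM UTC.
Denver is UTC−6:00, so local arrival = 11:44 PM − 6:00 = 5:44 PM on Aug 18.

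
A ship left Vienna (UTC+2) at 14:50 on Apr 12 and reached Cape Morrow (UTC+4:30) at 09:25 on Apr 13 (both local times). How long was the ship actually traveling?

16 hours 5 minutes

Departure in UTC: 14:50 − 2:00 = 12:50 on Apr 12.
Arrival in UTC: 09:25 − 4:30 = 04:55 on Apr 13.
Elapsed = 04:55 − 12:50 (+1 day) = 16 hours 5 minutes.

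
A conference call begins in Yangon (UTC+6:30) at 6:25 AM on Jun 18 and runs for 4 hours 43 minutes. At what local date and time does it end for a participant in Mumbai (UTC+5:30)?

Convert start to UTC: 6:25 AM − 6:30 = 11:55 PM UTC on Jun 17.
Add 4 hours 43 minutes duration → 4:38 AM UTC (Jun 18).
Mumbai is UTC+5:30, so local end time = 4:38 AM + 5:30 = 10:08 AM on Jun 18.

10:08 AM on Jun 18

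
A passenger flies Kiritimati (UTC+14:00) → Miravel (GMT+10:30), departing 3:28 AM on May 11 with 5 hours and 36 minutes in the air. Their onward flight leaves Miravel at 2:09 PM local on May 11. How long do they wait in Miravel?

8 hours 35 minutes

Convert departure to UTC: 3:28 AM − 14:00 = 1:28 PM UTC on May 10.
Add 5 hours and 36 minutes flight time → 7:04 PM UTC.
Miravel is UTC+10:30, so local arrival = 7:04 PM + 10:30 = 5:34 AM on May 11.
Layover = 2:09 PM − 5:34 AM = 8 hours 35 minutes.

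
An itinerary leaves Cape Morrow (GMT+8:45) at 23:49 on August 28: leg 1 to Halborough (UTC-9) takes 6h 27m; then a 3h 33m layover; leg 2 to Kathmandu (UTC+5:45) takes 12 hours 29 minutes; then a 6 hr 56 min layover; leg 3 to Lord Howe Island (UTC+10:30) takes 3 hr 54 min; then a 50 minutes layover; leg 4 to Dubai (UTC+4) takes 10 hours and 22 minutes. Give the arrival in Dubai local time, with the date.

15:35 on August 30

Convert departure to UTC: 23:49 − 8:45 = 15:04 UTC on Aug 28.
Add 6 hours 27 minutes leg 1 → 21:31 UTC.
Add 3 hours and 33 minutes layover in Halborough → 01:04 UTC (Aug 29).
Add 12 hours 29 minutes leg 2 → 13:33 UTC.
Add 6 hours 56 minutes layover in Kathmandu → 20:29 UTC.
Add 3 hours and 54 minutes leg 3 → 00:23 UTC (Aug 30).
Add 50 minutes layover in Lord Howe Island → 01:13 UTC.
Add 10 hours and 22 minutes leg 4 → 11:35 UTC.
Dubai is UTC+4:00, so local arrival = 11:35 + 4:00 = 15:35 on Aug 30.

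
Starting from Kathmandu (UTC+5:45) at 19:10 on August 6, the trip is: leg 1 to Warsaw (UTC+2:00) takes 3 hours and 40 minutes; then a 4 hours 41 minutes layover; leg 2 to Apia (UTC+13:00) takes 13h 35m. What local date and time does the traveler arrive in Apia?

Convert departure to UTC: 19:10 − 5:45 = 13:25 UTC on Aug 6.
Add 3 hours 40 minutes leg 1 → 17:05 UTC.
Add 4 hours 41 minutes layover in Warsaw → 21:46 UTC.
Add 13 hours 35 minutes leg 2 → 11:21 UTC (Aug 7).
Apia is UTC+13:00, so local arrival = 11:21 + 13:00 = 00:21 on Aug 8.

00:21 on August 8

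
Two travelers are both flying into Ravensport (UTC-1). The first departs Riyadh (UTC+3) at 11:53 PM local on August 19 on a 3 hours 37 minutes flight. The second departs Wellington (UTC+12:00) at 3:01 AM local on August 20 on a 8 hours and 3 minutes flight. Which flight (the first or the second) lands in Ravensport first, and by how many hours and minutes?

the second, by 1 hour 26 minutes

Flight 1 in UTC: 11:53 PM − 3:00 = 8:53 PM on Aug 19.
+3 hours 37 minutes → arrive 12:30 AM UTC on Aug 20.
Flight 2 in UTC: 3:01 AM − 12:00 = 3:01 PM on Aug 19.
+8 hours 3 minutes → arrive 11:04 PM UTC on Aug 19.
Flight 2 lands earlier by 1 hour 26 minutes.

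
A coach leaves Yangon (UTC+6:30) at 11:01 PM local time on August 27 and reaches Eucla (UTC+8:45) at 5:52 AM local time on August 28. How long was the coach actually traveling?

Departure in UTC: 11:01 PM − 6:30 = 4:31 PM on Aug 27.
Arrival in UTC: 5:52 AM − 8:45 = 9:07 PM on Aug 27.
Elapsed = 9:07 PM − 4:31 PM = 4 hours 36 minutes.

4 hours 36 minutes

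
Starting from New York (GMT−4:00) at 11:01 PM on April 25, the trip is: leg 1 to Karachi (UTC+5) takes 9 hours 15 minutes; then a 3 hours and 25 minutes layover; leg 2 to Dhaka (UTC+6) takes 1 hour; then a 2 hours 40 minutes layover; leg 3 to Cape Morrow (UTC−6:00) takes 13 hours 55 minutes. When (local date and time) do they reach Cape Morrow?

3:16 AM on Apr 27

Convert departure to UTC: 11:01 PM + 4:00 = 3:01 AM UTC on Apr 26.
Add 9 hours 15 minutes leg 1 → 12:16 PM UTC.
Add 3 hours and 25 minutes layover in Karachi → 3:41 PM UTC.
Add 1 hour leg 2 → 4:41 PM UTC.
Add 2 hours 40 minutes layover in Dhaka → 7:21 PM UTC.
Add 13 hours and 55 minutes leg 3 → 9:16 AM UTC (Apr 27).
Cape Morrow is UTC−6:00, so local arrival = 9:16 AM − 6:00 = 3:16 AM on Apr 27.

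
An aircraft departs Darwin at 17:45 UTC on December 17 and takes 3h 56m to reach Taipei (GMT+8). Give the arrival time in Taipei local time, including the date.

05:41 on December 18

Departure is given in UTC: 17:45 on Dec 17.
Add 3 hours 56 minutes → 21:41 UTC.
Taipei is UTC+8:00: 21:41 + 8:00 = 05:41 on Dec 18.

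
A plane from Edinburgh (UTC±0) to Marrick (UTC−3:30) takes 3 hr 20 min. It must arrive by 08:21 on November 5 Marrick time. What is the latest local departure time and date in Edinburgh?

08:31 on November 5

Target arrival in UTC: 08:21 + 3:30 = 11:51 on Nov 5.
Subtract 3 hours 20 minutes → departure 08:31 UTC on Nov 5.
Edinburgh is UTC+0, so departure is 08:31 on Nov 5.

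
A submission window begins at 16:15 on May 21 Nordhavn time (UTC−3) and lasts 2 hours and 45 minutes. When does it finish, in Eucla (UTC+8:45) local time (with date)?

06:45 on May 22

Eucla is 11:45 ahead of Nordhavn.
After 2 hours and 45 minutes it is 19:00 in Nordhavn.
Shift by the zone difference: 19:00 + 11:45 = 06:45 on May 22 in Eucla.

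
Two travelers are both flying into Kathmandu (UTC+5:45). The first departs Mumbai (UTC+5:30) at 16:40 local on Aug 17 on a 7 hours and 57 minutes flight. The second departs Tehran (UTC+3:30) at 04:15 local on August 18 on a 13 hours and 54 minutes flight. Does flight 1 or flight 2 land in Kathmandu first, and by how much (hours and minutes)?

Flight 1 in UTC: 16:40 − 5:30 = 11:10 on Aug 17.
+7 hours and 57 minutes → arrive 19:07 UTC on Aug 17.
Flight 2 in UTC: 04:15 − 3:30 = 00:45 on Aug 18.
+13 hours and 54 minutes → arrive 14:39 UTC on Aug 18.
Flight 1 lands earlier by 19 hours 32 minutes.

the first, by 19 hours 32 minutes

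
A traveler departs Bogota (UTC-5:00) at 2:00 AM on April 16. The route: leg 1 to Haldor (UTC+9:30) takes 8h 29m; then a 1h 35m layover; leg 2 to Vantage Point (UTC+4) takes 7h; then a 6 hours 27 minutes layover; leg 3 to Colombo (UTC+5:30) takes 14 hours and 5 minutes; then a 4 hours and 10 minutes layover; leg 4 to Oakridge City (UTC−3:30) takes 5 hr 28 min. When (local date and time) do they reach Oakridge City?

2:44 AM on April 18

Convert departure to UTC: 2:00 AM + 5:00 = 7:00 AM UTC on Apr 16.
Add 8 hours 29 minutes leg 1 → 3:29 PM UTC.
Add 1 hour 35 minutes layover in Haldor → 5:04 PM UTC.
Add 7 hours leg 2 → 12:04 AM UTC (Apr 17).
Add 6 hours 27 minutes layover in Vantage Point → 6:31 AM UTC.
Add 14 hours and 5 minutes leg 3 → 8:36 PM UTC.
Add 4 hours 10 minutes layover in Colombo → 12:46 AM UTC (Apr 18).
Add 5 hours 28 minutes leg 4 → 6:14 AM UTC.
Oakridge City is UTC−3:30, so local arrival = 6:14 AM − 3:30 = 2:44 AM on Apr 18.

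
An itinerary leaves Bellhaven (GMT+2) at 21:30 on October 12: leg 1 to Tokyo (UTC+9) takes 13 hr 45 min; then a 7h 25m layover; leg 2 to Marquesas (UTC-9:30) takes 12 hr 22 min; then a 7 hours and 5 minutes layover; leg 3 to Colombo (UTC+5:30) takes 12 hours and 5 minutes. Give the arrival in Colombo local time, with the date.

05:42 on Oct 15

Convert departure to UTC: 21:30 − 2:00 = 19:30 UTC on Oct 12.
Add 13 hours and 45 minutes leg 1 → 09:15 UTC (Oct 13).
Add 7 hours 25 minutes layover in Tokyo → 16:40 UTC.
Add 12 hours and 22 minutes leg 2 → 05:02 UTC (Oct 14).
Add 7 hours 5 minutes layover in Marquesas → 12:07 UTC.
Add 12 hours and 5 minutes leg 3 → 00:12 UTC (Oct 15).
Colombo is UTC+5:30, so local arrival = 00:12 + 5:30 = 05:42 on Oct 15.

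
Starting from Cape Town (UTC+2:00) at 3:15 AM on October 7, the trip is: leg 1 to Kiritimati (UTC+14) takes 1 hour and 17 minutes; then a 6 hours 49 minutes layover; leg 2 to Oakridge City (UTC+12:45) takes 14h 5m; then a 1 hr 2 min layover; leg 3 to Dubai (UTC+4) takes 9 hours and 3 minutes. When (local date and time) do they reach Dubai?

1:31 PM on Oct 8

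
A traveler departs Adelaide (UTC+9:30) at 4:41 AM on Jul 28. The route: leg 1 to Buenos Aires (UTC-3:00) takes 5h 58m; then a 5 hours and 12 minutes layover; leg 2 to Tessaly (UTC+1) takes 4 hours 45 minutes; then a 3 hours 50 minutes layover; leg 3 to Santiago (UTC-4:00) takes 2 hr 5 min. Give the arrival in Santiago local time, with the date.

1:01 PM on Jul 28

Convert departure to UTC: 4:41 AM − 9:30 = 7:11 PM UTC on Jul 27.
Add 5 hours 58 minutes leg 1 → 1:09 AM UTC (Jul 28).
Add 5 hours and 12 minutes layover in Buenos Aires → 6:21 AM UTC.
Add 4 hours and 45 minutes leg 2 → 11:06 AM UTC.
Add 3 hours and 50 minutes layover in Tessaly → 2:56 PM UTC.
Add 2 hours and 5 minutes leg 3 → 5:01 PM UTC.
Santiago is UTC−4:00, so local arrival = 5:01 PM − 4:00 = 1:01 PM on Jul 28.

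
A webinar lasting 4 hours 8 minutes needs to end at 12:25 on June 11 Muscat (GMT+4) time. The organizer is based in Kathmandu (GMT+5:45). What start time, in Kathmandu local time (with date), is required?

Target end time in UTC: 12:25 − 4:00 = 08:25 on Jun 11.
Subtract 4 hours and 8 minutes → start 04:17 UTC on Jun 11.
Kathmandu is UTC+5:45: 04:17 + 5:45 = 10:02 on Jun 11.

10:02 on Jun 11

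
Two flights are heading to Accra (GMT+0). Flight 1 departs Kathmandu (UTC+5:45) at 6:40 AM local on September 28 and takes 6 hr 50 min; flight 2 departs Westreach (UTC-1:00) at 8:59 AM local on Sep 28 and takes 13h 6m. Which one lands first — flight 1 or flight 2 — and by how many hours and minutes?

the first, by 15 hours 20 minutes

Flight 1 in UTC: 6:40 AM − 5:45 = 12:55 AM on Sep 28.
+6 hours and 50 minutes → arrive 7:45 AM UTC on Sep 28.
Flight 2 in UTC: 8:59 AM + 1:00 = 9:59 AM on Sep 28.
+13 hours and 6 minutes → arrive 11:05 PM UTC on Sep 28.
Flight 1 lands earlier by 15 hours 20 minutes.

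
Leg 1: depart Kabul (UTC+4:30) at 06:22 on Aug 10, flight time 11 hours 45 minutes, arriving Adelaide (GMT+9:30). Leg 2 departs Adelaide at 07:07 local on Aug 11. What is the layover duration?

Convert departure to UTC: 06:22 − 4:30 = 01:52 UTC on Aug 10.
Add 11 hours and 45 minutes flight time → 13:37 UTC.
Adelaide is UTC+9:30, so local arrival = 13:37 + 9:30 = 23:07 on Aug 10.
Layover = 07:07 − 23:07 (+1 day) = 8 hours.

8 hours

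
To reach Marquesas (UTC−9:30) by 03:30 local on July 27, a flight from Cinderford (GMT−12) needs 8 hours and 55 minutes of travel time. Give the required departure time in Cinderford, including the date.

16:05 on July 26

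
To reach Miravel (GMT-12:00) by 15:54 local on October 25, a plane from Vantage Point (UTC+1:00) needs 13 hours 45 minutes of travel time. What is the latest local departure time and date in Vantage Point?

Target arrival in UTC: 15:54 + 12:00 = 03:54 on Oct 26.
Subtract 13 hours and 45 minutes → departure 14:09 UTC on Oct 25.
Vantage Point is UTC+1:00: 14:09 + 1:00 = 15:09 on Oct 25.

15:09 on October 25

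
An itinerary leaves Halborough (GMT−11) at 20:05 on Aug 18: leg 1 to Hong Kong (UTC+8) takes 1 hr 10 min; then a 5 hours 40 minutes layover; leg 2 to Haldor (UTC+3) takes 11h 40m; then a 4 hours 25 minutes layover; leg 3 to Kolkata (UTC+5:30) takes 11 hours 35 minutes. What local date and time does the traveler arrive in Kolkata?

23:05 on August 20

Convert departure to UTC: 20:05 + 11:00 = 07:05 UTC on Aug 19.
Add 1 hour 10 minutes leg 1 → 08:15 UTC.
Add 5 hours and 40 minutes layover in Hong Kong → 13:55 UTC.
Add 11 hours 40 minutes leg 2 → 01:35 UTC (Aug 20).
Add 4 hours 25 minutes layover in Haldor → 06:00 UTC.
Add 11 hours 35 minutes leg 3 → 17:35 UTC.
Kolkata is UTC+5:30, so local arrival = 17:35 + 5:30 = 23:05 on Aug 20.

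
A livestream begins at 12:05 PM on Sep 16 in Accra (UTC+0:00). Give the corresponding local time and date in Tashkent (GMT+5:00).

5:05 PM on September 16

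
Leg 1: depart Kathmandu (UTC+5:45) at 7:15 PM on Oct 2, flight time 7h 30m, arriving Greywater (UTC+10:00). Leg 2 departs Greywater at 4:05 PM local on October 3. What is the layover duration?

9 hours 5 minutes

Convert departure to UTC: 7:15 PM − 5:45 = 1:30 PM UTC on Oct 2.
Add 7 hours 30 minutes flight time → 9:00 PM UTC.
Greywater is UTC+10:00, so local arrival = 9:00 PM + 10:00 = 7:00 AM on Oct 3.
Layover = 4:05 PM − 7:00 AM = 9 hours 5 minutes.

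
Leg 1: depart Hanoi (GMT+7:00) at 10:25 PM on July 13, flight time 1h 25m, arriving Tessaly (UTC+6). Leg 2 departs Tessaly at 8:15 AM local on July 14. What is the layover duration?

9 hours 25 minutes

Convert departure to UTC: 10:25 PM − 7:00 = 3:25 PM UTC on Jul 13.
Add 1 hour and 25 minutes flight time → 4:50 PM UTC.
Tessaly is UTC+6:00, so local arrival = 4:50 PM + 6:00 = 10:50 PM on Jul 13.
Layover = 8:15 AM − 10:50 PM (+1 day) = 9 hours 25 minutes.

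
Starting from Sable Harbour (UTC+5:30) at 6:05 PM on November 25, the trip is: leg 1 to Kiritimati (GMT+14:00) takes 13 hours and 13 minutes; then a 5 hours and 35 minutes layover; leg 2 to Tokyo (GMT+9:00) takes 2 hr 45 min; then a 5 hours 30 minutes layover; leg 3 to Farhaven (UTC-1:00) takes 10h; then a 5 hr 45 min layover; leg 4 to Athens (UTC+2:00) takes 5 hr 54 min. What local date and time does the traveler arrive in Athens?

3:17 PM on Nov 27

Convert departure to UTC: 6:05 PM − 5:30 = 12:35 PM UTC on Nov 25.
Add 13 hours and 13 minutes leg 1 → 1:48 AM UTC (Nov 26).
Add 5 hours 35 minutes layover in Kiritimati → 7:23 AM UTC.
Add 2 hours 45 minutes leg 2 → 10:08 AM UTC.
Add 5 hours 30 minutes layover in Tokyo → 3:38 PM UTC.
Add 10 hours leg 3 → 1:38 AM UTC (Nov 27).
Add 5 hours and 45 minutes layover in Farhaven → 7:23 AM UTC.
Add 5 hours and 54 minutes leg 4 → 1:17 PM UTC.
Athens is UTC+2:00, so local arrival = 1:17 PM + 2:00 = 3:17 PM on Nov 27.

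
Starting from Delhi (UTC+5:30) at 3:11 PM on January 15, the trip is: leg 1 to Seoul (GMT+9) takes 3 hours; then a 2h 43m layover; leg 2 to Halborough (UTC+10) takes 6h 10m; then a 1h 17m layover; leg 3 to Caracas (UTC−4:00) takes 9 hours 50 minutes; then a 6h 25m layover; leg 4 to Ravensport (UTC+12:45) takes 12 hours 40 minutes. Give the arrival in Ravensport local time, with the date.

4:31 PM on Jan 17

Convert departure to UTC: 3:11 PM − 5:30 = 9:41 AM UTC on Jan 15.
Add 3 hours leg 1 → 12:41 PM UTC.
Add 2 hours 43 minutes layover in Seoul → 3:24 PM UTC.
Add 6 hours 10 minutes leg 2 → 9:34 PM UTC.
Add 1 hour and 17 minutes layover in Halborough → 10:51 PM UTC.
Add 9 hours and 50 minutes leg 3 → 8:41 AM UTC (Jan 16).
Add 6 hours 25 minutes layover in Caracas → 3:06 PM UTC.
Add 12 hours 40 minutes leg 4 → 3:46 AM UTC (Jan 17).
Ravensport is UTC+12:45, so local arrival = 3:46 AM + 12:45 = 4:31 PM on Jan 17.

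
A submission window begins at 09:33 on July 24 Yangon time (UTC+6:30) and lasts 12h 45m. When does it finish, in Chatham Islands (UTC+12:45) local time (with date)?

04:33 on July 25

Convert start to UTC: 09:33 − 6:30 = 03:03 UTC on Jul 24.
Add 12 hours 45 minutes duration → 15:48 UTC.
Chatham Islands is UTC+12:45, so local end time = 15:48 + 12:45 = 04:33 on Jul 25.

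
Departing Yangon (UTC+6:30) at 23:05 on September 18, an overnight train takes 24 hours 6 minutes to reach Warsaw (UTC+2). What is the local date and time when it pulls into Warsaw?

18:41 on Sep 19

Convert departure to UTC: 23:05 − 6:30 = 16:35 UTC on Sep 18.
Add 24 hours and 6 minutes travel time → 16:41 UTC (Sep 19).
Warsaw is UTC+2:00, so local arrival = 16:41 + 2:00 = 18:41 on Sep 19.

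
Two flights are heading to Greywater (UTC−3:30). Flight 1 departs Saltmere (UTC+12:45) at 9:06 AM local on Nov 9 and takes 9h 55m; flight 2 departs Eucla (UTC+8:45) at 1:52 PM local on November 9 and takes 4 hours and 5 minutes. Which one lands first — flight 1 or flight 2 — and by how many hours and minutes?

Flight 1 in UTC: 9:06 AM − 12:45 = 8:21 PM on Nov 8.
+9 hours and 55 minutes → arrive 6:16 AM UTC on Nov 9.
Flight 2 in UTC: 1:52 PM − 8:45 = 5:07 AM on Nov 9.
+4 hours 5 minutes → arrive 9:12 AM UTC on Nov 9.
Flight 1 lands earlier by 2 hours 56 minutes.

the first, by 2 hours 56 minutes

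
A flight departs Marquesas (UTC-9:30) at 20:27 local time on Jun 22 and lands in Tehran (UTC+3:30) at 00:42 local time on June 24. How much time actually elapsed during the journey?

15 hours 15 minutes

Tehran is 13:00 ahead of Marquesas.
Clock-face elapsed time (ignoring zones) is 28 hours 15 minutes.
Actual elapsed = 28 hours 15 minutes − 13:00 = 15 hours 15 minutes.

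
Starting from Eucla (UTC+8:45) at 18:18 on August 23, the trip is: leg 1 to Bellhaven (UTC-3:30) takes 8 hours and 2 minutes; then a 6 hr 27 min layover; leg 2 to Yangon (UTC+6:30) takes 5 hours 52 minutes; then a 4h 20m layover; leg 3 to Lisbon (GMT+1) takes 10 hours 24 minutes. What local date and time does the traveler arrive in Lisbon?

21:38 on August 24

Convert departure to UTC: 18:18 − 8:45 = 09:33 UTC on Aug 23.
Add 8 hours 2 minutes leg 1 → 17:35 UTC.
Add 6 hours 27 minutes layover in Bellhaven → 00:02 UTC (Aug 24).
Add 5 hours 52 minutes leg 2 → 05:54 UTC.
Add 4 hours and 20 minutes layover in Yangon → 10:14 UTC.
Add 10 hours and 24 minutes leg 3 → 20:38 UTC.
Lisbon is UTC+1:00, so local arrival = 20:38 + 1:00 = 21:38 on Aug 24.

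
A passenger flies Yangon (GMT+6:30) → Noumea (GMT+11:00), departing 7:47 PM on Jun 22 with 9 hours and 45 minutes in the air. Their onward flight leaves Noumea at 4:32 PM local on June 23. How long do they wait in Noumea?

6 hours 30 minutes

Convert departure to UTC: 7:47 PM − 6:30 = 1:17 PM UTC on Jun 22.
Add 9 hours 45 minutes flight time → 11:02 PM UTC.
Noumea is UTC+11:00, so local arrival = 11:02 PM + 11:00 = 10:02 AM on Jun 23.
Layover = 4:32 PM − 10:02 AM = 6 hours 30 minutes.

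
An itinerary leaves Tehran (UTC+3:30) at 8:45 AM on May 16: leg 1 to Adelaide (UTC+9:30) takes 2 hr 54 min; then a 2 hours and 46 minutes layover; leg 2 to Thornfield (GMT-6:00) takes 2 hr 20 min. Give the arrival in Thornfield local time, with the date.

Convert departure to UTC: 8:45 AM − 3:30 = 5:15 AM UTC on May 16.
Add 2 hours 54 minutes leg 1 → 8:09 AM UTC.
Add 2 hours 46 minutes layover in Adelaide → 10:55 AM UTC.
Add 2 hours 20 minutes leg 2 → 1:15 PM UTC.
Thornfield is UTC−6:00, so local arrival = 1:15 PM − 6:00 = 7:15 AM on May 16.

7:15 AM on May 16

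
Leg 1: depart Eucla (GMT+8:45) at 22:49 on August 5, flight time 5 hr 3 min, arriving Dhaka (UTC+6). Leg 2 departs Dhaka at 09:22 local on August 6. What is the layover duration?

8 hours 15 minutes

Convert departure to UTC: 22:49 − 8:45 = 14:04 UTC on Aug 5.
Add 5 hours and 3 minutes flight time → 19:07 UTC.
Dhaka is UTC+6:00, so local arrival = 19:07 + 6:00 = 01:07 on Aug 6.
Layover = 09:22 − 01:07 = 8 hours 15 minutes.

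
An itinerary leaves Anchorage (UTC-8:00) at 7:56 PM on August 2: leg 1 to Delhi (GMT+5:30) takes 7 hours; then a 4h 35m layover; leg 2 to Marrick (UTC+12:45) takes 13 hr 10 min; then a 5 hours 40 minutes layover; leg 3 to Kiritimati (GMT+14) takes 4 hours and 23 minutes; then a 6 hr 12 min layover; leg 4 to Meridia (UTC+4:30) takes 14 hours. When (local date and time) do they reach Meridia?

Convert departure to UTC: 7:56 PM + 8:00 = 3:56 AM UTC on Aug 3.
Add 7 hours leg 1 → 10:56 AM UTC.
Add 4 hours and 35 minutes layover in Delhi → 3:31 PM UTC.
Add 13 hours and 10 minutes leg 2 → 4:41 AM UTC (Aug 4).
Add 5 hours 40 minutes layover in Marrick → 10:21 AM UTC.
Add 4 hours and 23 minutes leg 3 → 2:44 PM UTC.
Add 6 hours and 12 minutes layover in Kiritimati → 8:56 PM UTC.
Add 14 hours leg 4 → 10:56 AM UTC (Aug 5).
Meridia is UTC+4:30, so local arrival = 10:56 AM + 4:30 = 3:26 PM on Aug 5.

3:26 PM on Aug 5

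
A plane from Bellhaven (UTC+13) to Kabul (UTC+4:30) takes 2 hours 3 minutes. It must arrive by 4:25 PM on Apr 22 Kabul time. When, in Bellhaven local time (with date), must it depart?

10:52 PM on Apr 22

Target arrival in UTC: 4:25 PM − 4:30 = 11:55 AM on Apr 22.
Subtract 2 hours and 3 minutes → departure 9:52 AM UTC on Apr 22.
Bellhaven is UTC+13:00: 9:52 AM + 13:00 = 10:52 PM on Apr 22.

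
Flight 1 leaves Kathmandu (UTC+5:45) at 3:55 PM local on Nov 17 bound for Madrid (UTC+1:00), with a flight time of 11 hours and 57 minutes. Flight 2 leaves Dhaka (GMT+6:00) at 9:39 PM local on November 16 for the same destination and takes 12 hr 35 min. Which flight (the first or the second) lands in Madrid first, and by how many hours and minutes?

Flight 1 in UTC: 3:55 PM − 5:45 = 10:10 AM on Nov 17.
+11 hours 57 minutes → arrive 10:07 PM UTC on Nov 17.
Flight 2 in UTC: 9:39 PM − 6:00 = 3:39 PM on Nov 16.
+12 hours and 35 minutes → arrive 4:14 AM UTC on Nov 17.
Flight 2 lands earlier by 17 hours 53 minutes.

the second, by 17 hours 53 minutes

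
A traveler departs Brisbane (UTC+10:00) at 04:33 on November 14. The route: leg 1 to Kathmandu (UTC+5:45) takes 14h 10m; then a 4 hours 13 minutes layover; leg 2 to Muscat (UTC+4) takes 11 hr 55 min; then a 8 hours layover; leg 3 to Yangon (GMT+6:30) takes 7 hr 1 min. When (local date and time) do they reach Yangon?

Convert departure to UTC: 04:33 − 10:00 = 18:33 UTC on Nov 13.
Add 14 hours 10 minutes leg 1 → 08:43 UTC (Nov 14).
Add 4 hours and 13 minutes layover in Kathmandu → 12:56 UTC.
Add 11 hours and 55 minutes leg 2 → 00:51 UTC (Nov 15).
Add 8 hours layover in Muscat → 08:51 UTC.
Add 7 hours and 1 minute leg 3 → 15:52 UTC.
Yangon is UTC+6:30, so local arrival = 15:52 + 6:30 = 22:22 on Nov 15.

22:22 on November 15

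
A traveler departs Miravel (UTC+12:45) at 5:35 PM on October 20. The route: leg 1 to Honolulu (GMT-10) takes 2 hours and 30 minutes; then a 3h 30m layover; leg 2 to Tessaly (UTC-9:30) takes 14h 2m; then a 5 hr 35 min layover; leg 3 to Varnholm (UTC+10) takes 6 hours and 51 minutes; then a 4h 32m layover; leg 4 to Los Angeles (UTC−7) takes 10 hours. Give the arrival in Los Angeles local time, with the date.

8:50 PM on Oct 21

Convert departure to UTC: 5:35 PM − 12:45 = 4:50 AM UTC on Oct 20.
Add 2 hours 30 minutes leg 1 → 7:20 AM UTC.
Add 3 hours 30 minutes layover in Honolulu → 10:50 AM UTC.
Add 14 hours and 2 minutes leg 2 → 12:52 AM UTC (Oct 21).
Add 5 hours and 35 minutes layover in Tessaly → 6:27 AM UTC.
Add 6 hours and 51 minutes leg 3 → 1:18 PM UTC.
Add 4 hours 32 minutes layover in Varnholm → 5:50 PM UTC.
Add 10 hours leg 4 → 3:50 AM UTC (Oct 22).
Los Angeles is UTC−7:00, so local arrival = 3:50 AM − 7:00 = 8:50 PM on Oct 21.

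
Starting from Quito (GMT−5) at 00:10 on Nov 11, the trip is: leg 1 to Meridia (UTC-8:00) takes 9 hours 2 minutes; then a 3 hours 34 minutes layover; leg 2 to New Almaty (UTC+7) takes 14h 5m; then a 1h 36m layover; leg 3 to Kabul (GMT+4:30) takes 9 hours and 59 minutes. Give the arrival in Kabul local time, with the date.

Convert departure to UTC: 00:10 + 5:00 = 05:10 UTC on Nov 11.
Add 9 hours 2 minutes leg 1 → 14:12 UTC.
Add 3 hours 34 minutes layover in Meridia → 17:46 UTC.
Add 14 hours 5 minutes leg 2 → 07:51 UTC (Nov 12).
Add 1 hour 36 minutes layover in New Almaty → 09:27 UTC.
Add 9 hours and 59 minutes leg 3 → 19:26 UTC.
Kabul is UTC+4:30, so local arrival = 19:26 + 4:30 = 23:56 on Nov 12.

23:56 on Nov 12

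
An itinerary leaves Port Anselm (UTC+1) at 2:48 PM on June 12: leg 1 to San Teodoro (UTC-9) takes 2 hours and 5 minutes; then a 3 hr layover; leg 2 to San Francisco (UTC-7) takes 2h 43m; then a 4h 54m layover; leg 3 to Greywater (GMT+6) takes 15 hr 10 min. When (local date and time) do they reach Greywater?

11:40 PM on Jun 13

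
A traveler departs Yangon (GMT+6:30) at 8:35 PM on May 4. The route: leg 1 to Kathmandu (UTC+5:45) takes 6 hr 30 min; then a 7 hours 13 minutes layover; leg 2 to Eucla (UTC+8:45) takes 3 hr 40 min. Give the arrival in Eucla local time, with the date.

4:13 PM on May 5

Convert departure to UTC: 8:35 PM − 6:30 = 2:05 PM UTC on May 4.
Add 6 hours and 30 minutes leg 1 → 8:35 PM UTC.
Add 7 hours and 13 minutes layover in Kathmandu → 3:48 AM UTC (May 5).
Add 3 hours 40 minutes leg 2 → 7:28 AM UTC.
Eucla is UTC+8:45, so local arrival = 7:28 AM + 8:45 = 4:13 PM on May 5.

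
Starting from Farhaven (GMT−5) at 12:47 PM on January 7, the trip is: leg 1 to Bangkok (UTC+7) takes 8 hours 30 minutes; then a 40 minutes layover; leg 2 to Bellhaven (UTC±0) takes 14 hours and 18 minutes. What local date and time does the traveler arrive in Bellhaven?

Convert departure to UTC: 12:47 PM + 5:00 = 5:47 PM UTC on Jan 7.
Add 8 hours and 30 minutes leg 1 → 2:17 AM UTC (Jan 8).
Add 40 minutes layover in Bangkok → 2:57 AM UTC.
Add 14 hours 18 minutes leg 2 → 5:15 PM UTC.
Bellhaven is UTC+0, so local arrival is the same: 5:15 PM on Jan 8.

5:15 PM on January 8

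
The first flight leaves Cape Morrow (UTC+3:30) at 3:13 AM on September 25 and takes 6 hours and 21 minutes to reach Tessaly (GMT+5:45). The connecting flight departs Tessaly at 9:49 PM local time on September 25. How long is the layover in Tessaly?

10 hours

Convert departure to UTC: 3:13 AM − 3:30 = 11:43 PM UTC on Sep 24.
Add 6 hours and 21 minutes flight time → 6:04 AM UTC (Sep 25).
Tessaly is UTC+5:45, so local arrival = 6:04 AM + 5:45 = 11:49 AM on Sep 25.
Layover = 9:49 PM − 11:49 AM = 10 hours.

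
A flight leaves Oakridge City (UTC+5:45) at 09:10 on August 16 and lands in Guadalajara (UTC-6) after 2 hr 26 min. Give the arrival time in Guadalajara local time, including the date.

23:51 on August 15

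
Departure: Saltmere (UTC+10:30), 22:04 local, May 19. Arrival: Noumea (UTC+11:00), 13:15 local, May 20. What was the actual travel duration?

14 hours 41 minutes

Departure in UTC: 22:04 − 10:30 = 11:34 on May 19.
Arrival in UTC: 13:15 − 11:00 = 02:15 on May 20.
Elapsed = 02:15 − 11:34 (+1 day) = 14 hours 41 minutes.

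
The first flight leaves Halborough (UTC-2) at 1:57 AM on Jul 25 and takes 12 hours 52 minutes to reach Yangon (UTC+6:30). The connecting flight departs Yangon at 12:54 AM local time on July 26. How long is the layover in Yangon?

Convert departure to UTC: 1:57 AM + 2:00 = 3:57 AM UTC on Jul 25.
Add 12 hours and 52 minutes flight time → 4:49 PM UTC.
Yangon is UTC+6:30, so local arrival = 4:49 PM + 6:30 = 11:19 PM on Jul 25.
Layover = 12:54 AM − 11:19 PM (+1 day) = 1 hour 35 minutes.

1 hour 35 minutes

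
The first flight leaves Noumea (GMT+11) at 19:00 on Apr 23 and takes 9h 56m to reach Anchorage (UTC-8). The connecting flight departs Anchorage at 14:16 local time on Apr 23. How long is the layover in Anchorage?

Convert departure to UTC: 19:00 − 11:00 = 08:00 UTC on Apr 23.
Add 9 hours 56 minutes flight time → 17:56 UTC.
Anchorage is UTC−8:00, so local arrival = 17:56 − 8:00 = 09:56 on Apr 23.
Layover = 14:16 − 09:56 = 4 hours 20 minutes.

4 hours 20 minutes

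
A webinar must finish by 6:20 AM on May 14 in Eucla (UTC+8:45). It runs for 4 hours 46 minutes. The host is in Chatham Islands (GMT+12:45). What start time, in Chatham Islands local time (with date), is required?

5:34 AM on May 14

Target end time in UTC: 6:20 AM − 8:45 = 9:35 PM on May 13.
Subtract 4 hours 46 minutes → start 4:49 PM UTC on May 13.
Chatham Islands is UTC+12:45: 4:49 PM + 12:45 = 5:34 AM on May 14.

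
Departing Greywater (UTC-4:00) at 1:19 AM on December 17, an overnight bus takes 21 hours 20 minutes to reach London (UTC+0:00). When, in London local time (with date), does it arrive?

London is 4:00 ahead of Greywater.
After 21 hours 20 minutes it is 10:39 PM in Greywater.
Shift by the zone difference: 10:39 PM + 4:00 = 2:39 AM on Dec 18 in London.

2:39 AM on Dec 18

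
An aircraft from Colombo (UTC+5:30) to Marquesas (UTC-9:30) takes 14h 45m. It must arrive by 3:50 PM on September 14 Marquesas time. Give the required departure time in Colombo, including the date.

4:05 PM on September 14

Target arrival in UTC: 3:50 PM + 9:30 = 1:20 AM on Sep 15.
Subtract 14 hours and 45 minutes → departure 10:35 AM UTC on Sep 14.
Colombo is UTC+5:30: 10:35 AM + 5:30 = 4:05 PM on Sep 14.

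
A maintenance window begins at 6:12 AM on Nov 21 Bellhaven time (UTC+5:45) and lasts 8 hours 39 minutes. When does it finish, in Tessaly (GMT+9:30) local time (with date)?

Convert start to UTC: 6:12 AM − 5:45 = 12:27 AM UTC on Nov 21.
Add 8 hours and 39 minutes duration → 9:06 AM UTC.
Tessaly is UTC+9:30, so local end time = 9:06 AM + 9:30 = 6:36 PM on Nov 21.

6:36 PM on November 21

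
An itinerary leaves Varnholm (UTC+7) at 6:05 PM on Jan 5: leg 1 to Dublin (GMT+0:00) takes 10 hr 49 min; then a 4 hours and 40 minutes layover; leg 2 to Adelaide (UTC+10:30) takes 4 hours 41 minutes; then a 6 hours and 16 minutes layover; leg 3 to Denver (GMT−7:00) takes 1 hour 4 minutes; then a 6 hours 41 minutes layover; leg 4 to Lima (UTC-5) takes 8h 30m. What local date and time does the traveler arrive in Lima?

12:46 AM on January 7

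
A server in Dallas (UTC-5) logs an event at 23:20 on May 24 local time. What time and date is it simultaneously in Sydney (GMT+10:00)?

In UTC: 23:20 + 5:00 = 04:20 on May 25.
Sydney is UTC+10:00: 04:20 + 10:00 = 14:20 on May 25.

14:20 on May 25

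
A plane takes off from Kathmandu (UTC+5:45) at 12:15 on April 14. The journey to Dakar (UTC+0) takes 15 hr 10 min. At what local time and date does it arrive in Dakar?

21:40 on April 14

Convert departure to UTC: 12:15 − 5:45 = 06:30 UTC on Apr 14.
Add 15 hours and 10 minutes travel time → 21:40 UTC.
Dakar is UTC+0, so local arrival is the same: 21:40 on Apr 14.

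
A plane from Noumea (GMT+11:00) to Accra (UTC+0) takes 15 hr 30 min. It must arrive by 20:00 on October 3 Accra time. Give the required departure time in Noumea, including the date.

15:30 on October 3

Target arrival is already UTC: 20:00 on Oct 3.
Subtract 15 hours 30 minutes → departure 04:30 UTC on Oct 3.
Noumea is UTC+11:00: 04:30 + 11:00 = 15:30 on Oct 3.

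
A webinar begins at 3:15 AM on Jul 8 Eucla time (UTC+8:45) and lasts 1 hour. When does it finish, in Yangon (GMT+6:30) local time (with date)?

Convert start to UTC: 3:15 AM − 8:45 = 6:30 PM UTC on Jul 7.
Add 1 hour duration → 7:30 PM UTC.
Yangon is UTC+6:30, so local end time = 7:30 PM + 6:30 = 2:00 AM on Jul 8.

2:00 AM on July 8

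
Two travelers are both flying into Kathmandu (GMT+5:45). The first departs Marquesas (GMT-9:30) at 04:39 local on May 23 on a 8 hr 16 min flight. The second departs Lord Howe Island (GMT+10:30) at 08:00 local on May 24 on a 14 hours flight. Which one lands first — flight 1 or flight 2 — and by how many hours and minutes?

the first, by 13 hours 5 minutes

Flight 1 in UTC: 04:39 + 9:30 = 14:09 on May 23.
+8 hours and 16 minutes → arrive 22:25 UTC on May 23.
Flight 2 in UTC: 08:00 − 10:30 = 21:30 on May 23.
+14 hours → arrive 11:30 UTC on May 24.
Flight 1 lands earlier by 13 hours 5 minutes.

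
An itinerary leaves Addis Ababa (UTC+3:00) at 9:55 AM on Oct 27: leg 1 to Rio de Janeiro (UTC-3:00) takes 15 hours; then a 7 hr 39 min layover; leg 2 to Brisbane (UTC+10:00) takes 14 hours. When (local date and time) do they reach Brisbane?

Convert departure to UTC: 9:55 AM − 3:00 = 6:55 AM UTC on Oct 27.
Add 15 hours leg 1 → 9:55 PM UTC.
Add 7 hours and 39 minutes layover in Rio de Janeiro → 5:34 AM UTC (Oct 28).
Add 14 hours leg 2 → 7:34 PM UTC.
Brisbane is UTC+10:00, so local arrival = 7:34 PM + 10:00 = 5:34 AM on Oct 29.

5:34 AM on October 29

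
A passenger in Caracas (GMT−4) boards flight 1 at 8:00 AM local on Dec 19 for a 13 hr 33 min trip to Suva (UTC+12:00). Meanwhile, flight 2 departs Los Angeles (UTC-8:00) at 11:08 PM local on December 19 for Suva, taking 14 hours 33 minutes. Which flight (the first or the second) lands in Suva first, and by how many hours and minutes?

the first, by 20 hours 8 minutes

Flight 1 in UTC: 8:00 AM + 4:00 = 12:00 PM on Dec 19.
+13 hours 33 minutes → arrive 1:33 AM UTC on Dec 20.
Flight 2 in UTC: 11:08 PM + 8:00 = 7:08 AM on Dec 20.
+14 hours 33 minutes → arrive 9:41 PM UTC on Dec 20.
Flight 1 lands earlier by 20 hours 8 minutes.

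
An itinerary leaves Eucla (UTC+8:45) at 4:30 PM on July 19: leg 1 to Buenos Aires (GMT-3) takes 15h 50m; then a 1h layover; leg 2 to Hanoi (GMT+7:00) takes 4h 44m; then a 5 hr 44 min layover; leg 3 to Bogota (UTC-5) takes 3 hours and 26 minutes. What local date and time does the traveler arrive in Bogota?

9:29 AM on July 20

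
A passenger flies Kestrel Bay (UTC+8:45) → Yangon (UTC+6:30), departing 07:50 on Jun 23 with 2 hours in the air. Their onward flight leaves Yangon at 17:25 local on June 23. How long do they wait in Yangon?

9 hours 50 minutes

Convert departure to UTC: 07:50 − 8:45 = 23:05 UTC on Jun 22.
Add 2 hours flight time → 01:05 UTC (Jun 23).
Yangon is UTC+6:30, so local arrival = 01:05 + 6:30 = 07:35 on Jun 23.
Layover = 17:25 − 07:35 = 9 hours 50 minutes.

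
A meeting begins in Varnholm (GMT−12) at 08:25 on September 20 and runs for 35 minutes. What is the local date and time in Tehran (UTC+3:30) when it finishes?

00:30 on September 21

Tehran is 15:30 ahead of Varnholm.
After 35 minutes it is 09:00 in Varnholm.
Shift by the zone difference: 09:00 + 15:30 = 00:30 on Sep 21 in Tehran.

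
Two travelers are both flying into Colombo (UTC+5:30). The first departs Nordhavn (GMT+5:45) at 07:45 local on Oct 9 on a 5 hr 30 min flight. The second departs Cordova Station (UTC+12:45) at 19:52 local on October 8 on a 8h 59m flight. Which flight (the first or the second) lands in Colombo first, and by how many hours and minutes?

Flight 1 in UTC: 07:45 − 5:45 = 02:00 on Oct 9.
+5 hours and 30 minutes → arrive 07:30 UTC on Oct 9.
Flight 2 in UTC: 19:52 − 12:45 = 07:07 on Oct 8.
+8 hours and 59 minutes → arrive 16:06 UTC on Oct 8.
Flight 2 lands earlier by 15 hours 24 minutes.

the second, by 15 hours 24 minutes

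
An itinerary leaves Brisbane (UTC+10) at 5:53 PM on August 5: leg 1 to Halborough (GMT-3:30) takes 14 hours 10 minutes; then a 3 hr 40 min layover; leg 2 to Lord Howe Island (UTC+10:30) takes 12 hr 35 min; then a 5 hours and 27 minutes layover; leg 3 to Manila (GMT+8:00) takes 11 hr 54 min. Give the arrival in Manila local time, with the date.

Convert departure to UTC: 5:53 PM − 10:00 = 7:53 AM UTC on Aug 5.
Add 14 hours and 10 minutes leg 1 → 10:03 PM UTC.
Add 3 hours and 40 minutes layover in Halborough → 1:43 AM UTC (Aug 6).
Add 12 hours and 35 minutes leg 2 → 2:18 PM UTC.
Add 5 hours 27 minutes layover in Lord Howe Island → 7:45 PM UTC.
Add 11 hours 54 minutes leg 3 → 7:39 AM UTC (Aug 7).
Manila is UTC+8:00, so local arrival = 7:39 AM + 8:00 = 3:39 PM on Aug 7.

3:39 PM on August 7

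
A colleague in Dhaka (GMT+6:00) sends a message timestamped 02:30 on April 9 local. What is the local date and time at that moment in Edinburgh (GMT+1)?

21:30 on Apr 8

Edinburgh is 5:00 behind Dhaka.
Shift by the zone difference: 02:30 − 5:00 = 21:30 on Apr 8 in Edinburgh.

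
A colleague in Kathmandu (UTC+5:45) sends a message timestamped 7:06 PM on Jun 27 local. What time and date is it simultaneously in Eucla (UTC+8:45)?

In UTC: 7:06 PM − 5:45 = 1:21 PM on Jun 27.
Eucla is UTC+8:45: 1:21 PM + 8:45 = 10:06 PM on Jun 27.

10:06 PM on Jun 27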